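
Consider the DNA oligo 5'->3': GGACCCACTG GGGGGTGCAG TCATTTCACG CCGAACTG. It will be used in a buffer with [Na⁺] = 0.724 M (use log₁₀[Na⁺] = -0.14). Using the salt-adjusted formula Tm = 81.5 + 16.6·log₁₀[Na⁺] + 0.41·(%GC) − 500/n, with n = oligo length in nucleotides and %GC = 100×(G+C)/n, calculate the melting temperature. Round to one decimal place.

Length n = 38. Scanning the sequence gives T=7, G=13, A=7, C=11.
G+C = 24, so %GC = 24/38 × 100 = 63.158%
Salt term: 16.6 × (-0.14) = -2.324
GC term: 0.41 × 63.158 = 25.895; length term: −500/38 = −13.158
Tm = 81.5 + (-2.324) + 25.895 − 13.158 = 91.913 → 91.9°C

91.9°C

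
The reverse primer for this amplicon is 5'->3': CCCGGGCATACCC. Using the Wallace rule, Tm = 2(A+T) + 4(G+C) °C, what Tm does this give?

Counting bases: T=1, C=7, G=3, A=2
AT pairs contribute 3, GC pairs contribute 10.
Tm = 2×3 + 4×10 = 46°C

46°C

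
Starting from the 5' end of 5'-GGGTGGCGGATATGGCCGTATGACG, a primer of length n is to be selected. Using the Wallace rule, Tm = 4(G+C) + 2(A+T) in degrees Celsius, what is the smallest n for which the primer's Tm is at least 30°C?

n = 8

First 7 bases: GGGTGGC → Tm = 26°C (< 30°C)
First 8 bases: GGGTGGCG → Tm = 30°C (≥ 30°C)
Since every base adds ≥2°C, Tm only increases with n, so the threshold is first crossed at n = 8.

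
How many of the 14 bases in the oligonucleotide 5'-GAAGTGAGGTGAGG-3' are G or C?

8

C=0, A=4, T=2, G=8
G+C = 8 + 0 = 8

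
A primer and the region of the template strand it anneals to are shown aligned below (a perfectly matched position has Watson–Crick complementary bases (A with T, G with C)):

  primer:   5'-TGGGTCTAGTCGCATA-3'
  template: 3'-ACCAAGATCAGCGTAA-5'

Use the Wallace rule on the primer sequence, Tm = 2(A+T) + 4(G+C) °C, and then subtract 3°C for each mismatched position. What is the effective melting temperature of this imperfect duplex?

42°C

Primer base counts: A=3, T=5, G=5, C=3 → A+T=8, G+C=8
Perfect-match Tm = 2(8) + 4(8) = 16 + 32 = 48°C
Mismatches (positions where the bases are not complementary): 2 (at positions 4, 16)
Effective Tm = 48 − 2×3 = 48 − 6 = 42°C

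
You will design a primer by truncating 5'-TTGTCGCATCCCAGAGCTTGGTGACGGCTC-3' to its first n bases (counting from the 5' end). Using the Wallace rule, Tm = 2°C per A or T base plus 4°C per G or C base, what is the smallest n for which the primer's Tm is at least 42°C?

n = 14

First 13 bases: TTGTCGCATCCCA → Tm = 40°C (< 42°C)
First 14 bases: TTGTCGCATCCCAG → Tm = 44°C (≥ 42°C)
Since every base adds ≥2°C, Tm only increases with n, so the threshold is first crossed at n = 14.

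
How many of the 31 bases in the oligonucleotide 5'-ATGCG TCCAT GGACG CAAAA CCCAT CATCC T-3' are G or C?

16

Scanning the sequence gives G=5, A=9, T=6, C=11.
G+C = 5 + 11 = 16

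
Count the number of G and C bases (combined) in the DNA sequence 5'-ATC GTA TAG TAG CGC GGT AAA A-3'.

9

Base counts: G=6, C=3, A=8, T=5
G+C = 6 + 3 = 9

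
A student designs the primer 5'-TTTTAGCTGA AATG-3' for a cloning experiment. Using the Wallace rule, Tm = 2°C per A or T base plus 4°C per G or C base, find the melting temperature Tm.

36°C

G=3, T=6, C=1, A=4
So N_AT = 10 and N_GC = 4.
Tm = 2×10 + 4×4 = 36°C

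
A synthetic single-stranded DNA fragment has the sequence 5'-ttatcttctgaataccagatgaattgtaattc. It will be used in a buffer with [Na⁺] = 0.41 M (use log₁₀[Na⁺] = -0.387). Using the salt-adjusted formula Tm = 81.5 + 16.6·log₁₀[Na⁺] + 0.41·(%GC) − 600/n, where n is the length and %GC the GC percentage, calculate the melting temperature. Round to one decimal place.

67.9°C

Length n = 32. Counting bases: T=13, G=4, A=10, C=5
G+C = 9, so %GC = 9/32 × 100 = 28.125%
Salt term: 16.6 × (-0.387) = -6.424
GC term: 0.41 × 28.125 = 11.531; length term: −600/32 = −18.75
Tm = 81.5 + (-6.424) + 11.531 − 18.75 = 67.857 → 67.9°C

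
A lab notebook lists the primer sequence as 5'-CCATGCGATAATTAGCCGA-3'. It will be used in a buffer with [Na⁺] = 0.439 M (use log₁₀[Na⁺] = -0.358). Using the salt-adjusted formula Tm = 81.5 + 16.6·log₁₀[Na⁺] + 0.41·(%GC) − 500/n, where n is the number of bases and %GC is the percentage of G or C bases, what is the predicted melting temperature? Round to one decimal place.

68.7°C

Length n = 19. Counting bases: C=5, A=6, T=4, G=4
G+C = 9, so %GC = 9/19 × 100 = 47.368%
Salt term: 16.6 × (-0.358) = -5.943
GC term: 0.41 × 47.368 = 19.421; length term: −500/19 = −26.316
Tm = 81.5 + (-5.943) + 19.421 − 26.316 = 68.662 → 68.7°C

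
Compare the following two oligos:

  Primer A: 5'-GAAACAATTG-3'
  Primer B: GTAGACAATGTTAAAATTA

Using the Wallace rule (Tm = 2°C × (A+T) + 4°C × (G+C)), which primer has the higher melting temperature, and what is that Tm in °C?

Primer B, 46°C

Primer A: A+T=7, G+C=3 → Tm = 2(7)+4(3) = 26°C
Primer B: A+T=15, G+C=4 → Tm = 2(15)+4(4) = 46°C
26°C vs 46°C → primer B is higher.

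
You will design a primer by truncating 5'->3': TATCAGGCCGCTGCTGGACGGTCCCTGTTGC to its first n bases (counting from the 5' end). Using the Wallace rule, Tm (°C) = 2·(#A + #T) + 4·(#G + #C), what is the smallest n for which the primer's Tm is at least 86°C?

n = 26

First 25 bases: TATCAGGCCGCTGCTGGACGGTCCC → Tm = 84°C (< 86°C)
First 26 bases: TATCAGGCCGCTGCTGGACGGTCCCT → Tm = 86°C (≥ 86°C)
Since every base adds ≥2°C, Tm only increases with n, so the threshold is first crossed at n = 26.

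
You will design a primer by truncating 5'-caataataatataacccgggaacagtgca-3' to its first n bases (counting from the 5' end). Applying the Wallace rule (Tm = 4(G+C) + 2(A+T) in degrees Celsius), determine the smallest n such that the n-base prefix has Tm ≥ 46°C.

First 17 bases: CAATAATAATATAACCC → Tm = 42°C (< 46°C)
First 18 bases: CAATAATAATATAACCCG → Tm = 46°C (≥ 46°C)
Since every base adds ≥2°C, Tm only increases with n, so the threshold is first crossed at n = 18.

n = 18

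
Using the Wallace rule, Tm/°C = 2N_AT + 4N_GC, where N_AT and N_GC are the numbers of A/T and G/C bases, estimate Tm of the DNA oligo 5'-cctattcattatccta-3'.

42°C

Scanning the sequence gives T=7, A=4, C=5, G=0.
So N_AT = 11 and N_GC = 5.
Tm = 2×11 + 4×5 = 42°C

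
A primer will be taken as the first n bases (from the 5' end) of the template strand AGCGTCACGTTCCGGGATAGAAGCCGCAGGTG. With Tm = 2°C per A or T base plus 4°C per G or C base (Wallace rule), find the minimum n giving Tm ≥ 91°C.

n = 29

First 28 bases: AGCGTCACGTTCCGGGATAGAAGCCGCA → Tm = 90°C (< 91°C)
First 29 bases: AGCGTCACGTTCCGGGATAGAAGCCGCAG → Tm = 94°C (≥ 91°C)
Each additional base adds 2°C (A/T) or 4°C (G/C), so Tm is non-decreasing in n; n = 29 is the first length to reach 91°C.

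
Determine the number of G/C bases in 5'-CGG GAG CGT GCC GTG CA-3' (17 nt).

Scanning the sequence gives T=2, A=2, G=8, C=5.
Total G or C: 8 + 5 = 13

13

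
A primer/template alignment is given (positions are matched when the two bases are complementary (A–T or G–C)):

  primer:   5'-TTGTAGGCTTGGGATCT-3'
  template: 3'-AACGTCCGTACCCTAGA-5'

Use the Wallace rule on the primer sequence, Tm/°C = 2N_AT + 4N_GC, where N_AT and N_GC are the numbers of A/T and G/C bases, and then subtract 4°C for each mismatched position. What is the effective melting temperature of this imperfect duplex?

42°C

Primer base counts: A=2, T=7, G=6, C=2 → A+T=9, G+C=8
Perfect-match Tm = 2(9) + 4(8) = 18 + 32 = 50°C
Mismatches (positions where the bases are not complementary): 2 (at positions 4, 9)
Effective Tm = 50 − 2×4 = 50 − 8 = 42°C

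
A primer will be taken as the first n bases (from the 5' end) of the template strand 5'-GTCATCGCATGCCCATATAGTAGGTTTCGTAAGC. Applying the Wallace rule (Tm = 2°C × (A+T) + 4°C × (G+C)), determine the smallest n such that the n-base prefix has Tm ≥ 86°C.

n = 29

First 28 bases: GTCATCGCATGCCCATATAGTAGGTTTC → Tm = 82°C (< 86°C)
First 29 bases: GTCATCGCATGCCCATATAGTAGGTTTCG → Tm = 86°C (≥ 86°C)
Since every base adds ≥2°C, Tm only increases with n, so the threshold is first crossed at n = 29.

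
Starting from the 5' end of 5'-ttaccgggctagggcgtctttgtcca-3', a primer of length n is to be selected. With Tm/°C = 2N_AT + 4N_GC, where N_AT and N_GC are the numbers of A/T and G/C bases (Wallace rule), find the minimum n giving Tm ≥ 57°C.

First 17 bases: TTACCGGGCTAGGGCGT → Tm = 56°C (< 57°C)
First 18 bases: TTACCGGGCTAGGGCGTC → Tm = 60°C (≥ 57°C)
Each additional base adds 2°C (A/T) or 4°C (G/C), so Tm is non-decreasing in n; n = 18 is the first length to reach 57°C.

n = 18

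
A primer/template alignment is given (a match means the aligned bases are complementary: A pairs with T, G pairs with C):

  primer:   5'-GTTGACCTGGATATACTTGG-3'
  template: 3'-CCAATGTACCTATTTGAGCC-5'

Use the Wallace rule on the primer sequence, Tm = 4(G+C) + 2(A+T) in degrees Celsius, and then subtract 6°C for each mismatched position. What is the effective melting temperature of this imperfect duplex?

28°C

Primer base counts: A=4, T=7, G=6, C=3 → A+T=11, G+C=9
Perfect-match Tm = 2(11) + 4(9) = 22 + 36 = 58°C
Mismatches (positions where the bases are not complementary): 5 (at positions 2, 4, 7, 14, 18)
Effective Tm = 58 − 5×6 = 58 − 30 = 28°C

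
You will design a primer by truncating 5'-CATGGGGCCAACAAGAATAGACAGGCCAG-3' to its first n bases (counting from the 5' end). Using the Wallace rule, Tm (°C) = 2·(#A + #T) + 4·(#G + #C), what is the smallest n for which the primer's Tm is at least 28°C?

n = 8

First 7 bases: CATGGGG → Tm = 24°C (< 28°C)
First 8 bases: CATGGGGC → Tm = 28°C (≥ 28°C)
Each additional base adds 2°C (A/T) or 4°C (G/C), so Tm is non-decreasing in n; n = 8 is the first length to reach 28°C.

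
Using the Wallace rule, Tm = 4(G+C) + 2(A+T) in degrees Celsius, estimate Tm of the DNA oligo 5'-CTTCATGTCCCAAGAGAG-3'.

54°C

Counting bases: G=4, A=5, C=5, T=4
AT pairs contribute 9, GC pairs contribute 9.
Tm = 2(9) + 4(9) = 18 + 36 = 54°C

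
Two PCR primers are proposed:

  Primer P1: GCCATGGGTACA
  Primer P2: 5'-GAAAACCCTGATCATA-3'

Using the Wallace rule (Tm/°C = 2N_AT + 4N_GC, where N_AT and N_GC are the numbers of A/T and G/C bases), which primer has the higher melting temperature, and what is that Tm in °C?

Primer P2, 44°C

Primer P1: A+T=5, G+C=7 → Tm = 2(5)+4(7) = 38°C
Primer P2: A+T=10, G+C=6 → Tm = 2(10)+4(6) = 44°C
38°C vs 44°C → primer P2 is higher.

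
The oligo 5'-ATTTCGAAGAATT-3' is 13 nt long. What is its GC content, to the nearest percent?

23%

Scanning the sequence gives C=1, G=2, A=5, T=5.
G+C = 2 + 1 = 3 out of 13 bases
%GC = 3/13 × 100 = 23.08% ≈ 23%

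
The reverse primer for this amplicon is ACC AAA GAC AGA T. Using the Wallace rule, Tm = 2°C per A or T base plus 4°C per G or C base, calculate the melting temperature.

36°C

Scanning the sequence gives G=2, A=7, C=3, T=1.
AT pairs contribute 8, GC pairs contribute 5.
Tm = 2×8 + 4×5 = 36°C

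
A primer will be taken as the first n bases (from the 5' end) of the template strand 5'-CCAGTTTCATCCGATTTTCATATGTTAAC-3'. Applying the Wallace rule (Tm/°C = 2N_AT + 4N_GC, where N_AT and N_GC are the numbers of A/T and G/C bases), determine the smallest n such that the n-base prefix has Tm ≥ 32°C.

n = 11

First 10 bases: CCAGTTTCAT → Tm = 28°C (< 32°C)
First 11 bases: CCAGTTTCATC → Tm = 32°C (≥ 32°C)
Each additional base adds 2°C (A/T) or 4°C (G/C), so Tm is non-decreasing in n; n = 11 is the first length to reach 32°C.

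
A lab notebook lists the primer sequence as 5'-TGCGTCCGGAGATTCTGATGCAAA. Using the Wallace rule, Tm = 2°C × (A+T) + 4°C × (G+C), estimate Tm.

Counting bases: G=7, T=6, A=6, C=5
AT pairs contribute 12, GC pairs contribute 12.
Tm = 2(12) + 4(12) = 24 + 48 = 72°C

72°C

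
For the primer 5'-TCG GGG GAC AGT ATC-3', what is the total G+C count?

Scanning the sequence gives G=6, A=3, C=3, T=3.
Total G or C: 6 + 3 = 9

9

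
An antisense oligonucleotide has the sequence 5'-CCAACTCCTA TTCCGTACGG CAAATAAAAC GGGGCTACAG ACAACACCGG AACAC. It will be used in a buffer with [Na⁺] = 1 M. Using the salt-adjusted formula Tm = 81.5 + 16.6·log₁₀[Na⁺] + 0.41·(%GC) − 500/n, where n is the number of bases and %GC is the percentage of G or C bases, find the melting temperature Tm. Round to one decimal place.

93.3°C

Length n = 55. Base counts: C=18, G=10, A=20, T=7
G+C = 28, so %GC = 28/55 × 100 = 50.909%
Salt term: 16.6 × (0) = 0
GC term: 0.41 × 50.909 = 20.873; length term: −500/55 = −9.091
Tm = 81.5 + (0) + 20.873 − 9.091 = 93.282 → 93.3°C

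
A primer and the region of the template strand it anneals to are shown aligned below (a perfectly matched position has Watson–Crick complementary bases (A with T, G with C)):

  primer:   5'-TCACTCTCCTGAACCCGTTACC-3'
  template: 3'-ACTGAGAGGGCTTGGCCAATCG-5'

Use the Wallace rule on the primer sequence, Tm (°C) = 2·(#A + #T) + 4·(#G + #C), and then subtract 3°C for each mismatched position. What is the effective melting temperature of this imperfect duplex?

Primer base counts: A=4, T=6, G=2, C=10 → A+T=10, G+C=12
Perfect-match Tm = 2(10) + 4(12) = 20 + 48 = 68°C
Mismatches (positions where the bases are not complementary): 4 (at positions 2, 10, 16, 21)
Effective Tm = 68 − 4×3 = 68 − 12 = 56°C

56°C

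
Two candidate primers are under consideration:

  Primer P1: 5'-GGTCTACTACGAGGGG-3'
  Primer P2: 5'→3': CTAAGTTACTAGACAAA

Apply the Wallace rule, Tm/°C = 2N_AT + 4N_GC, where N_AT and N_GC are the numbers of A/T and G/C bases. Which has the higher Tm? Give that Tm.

Primer P1, 52°C

Primer P1: A+T=6, G+C=10 → Tm = 2(6)+4(10) = 52°C
Primer P2: A+T=12, G+C=5 → Tm = 2(12)+4(5) = 44°C
52°C vs 44°C → primer P1 is higher.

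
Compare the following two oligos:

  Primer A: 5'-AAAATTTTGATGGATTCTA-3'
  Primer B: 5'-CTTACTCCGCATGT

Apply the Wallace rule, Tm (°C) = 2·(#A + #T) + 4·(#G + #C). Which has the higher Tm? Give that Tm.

Primer A, 46°C

Primer A: A+T=15, G+C=4 → Tm = 2(15)+4(4) = 46°C
Primer B: A+T=7, G+C=7 → Tm = 2(7)+4(7) = 42°C
46°C vs 42°C → primer A is higher.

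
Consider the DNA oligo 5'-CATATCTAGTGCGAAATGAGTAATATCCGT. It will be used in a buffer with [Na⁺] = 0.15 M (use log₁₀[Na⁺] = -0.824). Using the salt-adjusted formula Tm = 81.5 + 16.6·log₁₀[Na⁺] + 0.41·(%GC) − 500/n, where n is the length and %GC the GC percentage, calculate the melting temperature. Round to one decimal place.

Length n = 30. Base counts: T=9, C=5, A=10, G=6
G+C = 11, so %GC = 11/30 × 100 = 36.667%
Salt term: 16.6 × (-0.824) = -13.678
GC term: 0.41 × 36.667 = 15.033; length term: −500/30 = −16.667
Tm = 81.5 + (-13.678) + 15.033 − 16.667 = 66.188 → 66.2°C

66.2°C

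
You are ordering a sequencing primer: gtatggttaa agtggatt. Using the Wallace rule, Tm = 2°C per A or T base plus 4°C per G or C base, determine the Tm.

48°C

T=7, C=0, G=6, A=5
So N_AT = 12 and N_GC = 6.
Tm = 4·6 + 2·12 = 24 + 24 = 48°C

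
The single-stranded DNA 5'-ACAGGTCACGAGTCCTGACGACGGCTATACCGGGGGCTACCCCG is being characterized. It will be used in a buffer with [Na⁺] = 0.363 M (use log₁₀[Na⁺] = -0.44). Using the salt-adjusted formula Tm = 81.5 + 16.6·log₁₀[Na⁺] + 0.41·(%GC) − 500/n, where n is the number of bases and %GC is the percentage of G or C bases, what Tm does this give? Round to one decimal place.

89.9°C

Length n = 44. G=14, A=9, T=6, C=15
G+C = 29, so %GC = 29/44 × 100 = 65.909%
Salt term: 16.6 × (-0.44) = -7.304
GC term: 0.41 × 65.909 = 27.023; length term: −500/44 = −11.364
Tm = 81.5 + (-7.304) + 27.023 − 11.364 = 89.855 → 89.9°C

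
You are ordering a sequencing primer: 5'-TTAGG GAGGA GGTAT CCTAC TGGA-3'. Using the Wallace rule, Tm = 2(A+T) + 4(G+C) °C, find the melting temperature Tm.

Scanning the sequence gives C=3, A=6, T=6, G=9.
AT pairs contribute 12, GC pairs contribute 12.
Tm = 4·12 + 2·12 = 48 + 24 = 72°C

72°C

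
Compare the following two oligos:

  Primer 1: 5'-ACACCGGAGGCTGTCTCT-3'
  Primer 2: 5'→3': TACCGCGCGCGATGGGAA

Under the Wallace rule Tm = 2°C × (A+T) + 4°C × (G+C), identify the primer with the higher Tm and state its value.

Primer 2, 60°C

Primer 1: A+T=7, G+C=11 → Tm = 2(7)+4(11) = 58°C
Primer 2: A+T=6, G+C=12 → Tm = 2(6)+4(12) = 60°C
58°C vs 60°C → primer 2 is higher.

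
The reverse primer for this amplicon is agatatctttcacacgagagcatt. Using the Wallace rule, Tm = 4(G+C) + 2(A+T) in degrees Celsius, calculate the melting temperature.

66°C

Counting bases: A=8, C=5, G=4, T=7
A+T = 15, G+C = 9
Tm = 2×15 + 4×9 = 66°C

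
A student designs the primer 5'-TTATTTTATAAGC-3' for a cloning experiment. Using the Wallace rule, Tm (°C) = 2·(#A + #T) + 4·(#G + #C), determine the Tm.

30°C

Counting bases: G=1, A=4, C=1, T=7
A+T = 11, G+C = 2
Tm = 2(11) + 4(2) = 22 + 8 = 30°C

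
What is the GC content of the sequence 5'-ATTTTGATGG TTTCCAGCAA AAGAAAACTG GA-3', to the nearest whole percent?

Base counts: A=12, G=7, T=9, C=4
G+C = 7 + 4 = 11 out of 32 bases
%GC = 11/32 × 100 = 34.38% ≈ 34%

34%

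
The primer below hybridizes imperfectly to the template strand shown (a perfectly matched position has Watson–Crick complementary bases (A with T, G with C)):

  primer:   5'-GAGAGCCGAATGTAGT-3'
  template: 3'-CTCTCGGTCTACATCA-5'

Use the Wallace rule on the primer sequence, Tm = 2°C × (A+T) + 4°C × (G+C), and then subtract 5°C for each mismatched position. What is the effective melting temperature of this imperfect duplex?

38°C

Primer base counts: A=5, T=3, G=6, C=2 → A+T=8, G+C=8
Perfect-match Tm = 2(8) + 4(8) = 16 + 32 = 48°C
Mismatches (positions where the bases are not complementary): 2 (at positions 8, 9)
Effective Tm = 48 − 2×5 = 48 − 10 = 38°C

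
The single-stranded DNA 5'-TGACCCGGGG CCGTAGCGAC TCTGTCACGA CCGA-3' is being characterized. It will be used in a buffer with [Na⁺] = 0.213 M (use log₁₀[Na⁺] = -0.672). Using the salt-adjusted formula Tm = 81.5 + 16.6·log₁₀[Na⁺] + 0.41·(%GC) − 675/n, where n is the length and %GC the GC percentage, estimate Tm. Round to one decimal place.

Length n = 34. A=6, T=5, C=12, G=11
G+C = 23, so %GC = 23/34 × 100 = 67.647%
Salt term: 16.6 × (-0.672) = -11.155
GC term: 0.41 × 67.647 = 27.735; length term: −675/34 = −19.853
Tm = 81.5 + (-11.155) + 27.735 − 19.853 = 78.227 → 78.2°C

78.2°C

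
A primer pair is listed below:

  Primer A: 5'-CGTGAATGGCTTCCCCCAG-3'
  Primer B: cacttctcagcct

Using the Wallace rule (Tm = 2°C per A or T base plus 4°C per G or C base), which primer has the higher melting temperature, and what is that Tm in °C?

Primer A, 62°C

Primer A: A+T=7, G+C=12 → Tm = 2(7)+4(12) = 62°C
Primer B: A+T=6, G+C=7 → Tm = 2(6)+4(7) = 40°C
62°C vs 40°C → primer A is higher.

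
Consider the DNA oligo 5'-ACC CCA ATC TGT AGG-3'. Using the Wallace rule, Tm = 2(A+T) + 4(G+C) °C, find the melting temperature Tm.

46°C

Base counts: G=3, C=5, A=4, T=3
So N_AT = 7 and N_GC = 8.
Tm = 2×7 + 4×8 = 46°C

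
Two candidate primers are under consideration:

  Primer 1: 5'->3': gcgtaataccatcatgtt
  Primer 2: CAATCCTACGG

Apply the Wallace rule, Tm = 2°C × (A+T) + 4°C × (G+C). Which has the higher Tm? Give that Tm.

Primer 1: A+T=11, G+C=7 → Tm = 2(11)+4(7) = 50°C
Primer 2: A+T=5, G+C=6 → Tm = 2(5)+4(6) = 34°C
50°C vs 34°C → primer 1 is higher.

Primer 1, 50°C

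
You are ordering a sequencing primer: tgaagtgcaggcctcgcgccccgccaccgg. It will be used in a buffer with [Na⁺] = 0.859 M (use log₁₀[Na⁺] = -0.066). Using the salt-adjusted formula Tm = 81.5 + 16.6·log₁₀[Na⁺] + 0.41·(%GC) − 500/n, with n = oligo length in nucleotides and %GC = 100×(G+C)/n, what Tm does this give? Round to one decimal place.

Length n = 30. G=10, T=3, A=4, C=13
G+C = 23, so %GC = 23/30 × 100 = 76.667%
Salt term: 16.6 × (-0.066) = -1.096
GC term: 0.41 × 76.667 = 31.433; length term: −500/30 = −16.667
Tm = 81.5 + (-1.096) + 31.433 − 16.667 = 95.17 → 95.2°C

95.2°C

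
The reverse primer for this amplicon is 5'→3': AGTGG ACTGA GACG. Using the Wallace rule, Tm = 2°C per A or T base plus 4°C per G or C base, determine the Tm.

Scanning the sequence gives A=4, G=6, T=2, C=2.
So N_AT = 6 and N_GC = 8.
Tm = 4·8 + 2·6 = 32 + 12 = 44°C

44°C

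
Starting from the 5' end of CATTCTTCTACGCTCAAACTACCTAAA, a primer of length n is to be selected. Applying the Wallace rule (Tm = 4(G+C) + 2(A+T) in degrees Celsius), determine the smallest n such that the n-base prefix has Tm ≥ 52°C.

First 18 bases: CATTCTTCTACGCTCAAA → Tm = 50°C (< 52°C)
First 19 bases: CATTCTTCTACGCTCAAAC → Tm = 54°C (≥ 52°C)
Each additional base adds 2°C (A/T) or 4°C (G/C), so Tm is non-decreasing in n; n = 19 is the first length to reach 52°C.

n = 19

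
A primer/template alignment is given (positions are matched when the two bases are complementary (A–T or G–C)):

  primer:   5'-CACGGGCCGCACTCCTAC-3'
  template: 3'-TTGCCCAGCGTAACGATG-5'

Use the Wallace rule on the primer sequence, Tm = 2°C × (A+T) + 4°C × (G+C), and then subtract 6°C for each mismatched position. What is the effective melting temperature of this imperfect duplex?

38°C

Primer base counts: A=3, T=2, G=4, C=9 → A+T=5, G+C=13
Perfect-match Tm = 2(5) + 4(13) = 10 + 52 = 62°C
Mismatches (positions where the bases are not complementary): 4 (at positions 1, 7, 12, 14)
Effective Tm = 62 − 4×6 = 62 − 24 = 38°C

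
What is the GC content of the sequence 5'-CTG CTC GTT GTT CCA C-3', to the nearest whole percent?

56%

Counting bases: T=6, A=1, G=3, C=6
G+C = 3 + 6 = 9 out of 16 bases
%GC = 9/16 × 100 = 56.25% ≈ 56%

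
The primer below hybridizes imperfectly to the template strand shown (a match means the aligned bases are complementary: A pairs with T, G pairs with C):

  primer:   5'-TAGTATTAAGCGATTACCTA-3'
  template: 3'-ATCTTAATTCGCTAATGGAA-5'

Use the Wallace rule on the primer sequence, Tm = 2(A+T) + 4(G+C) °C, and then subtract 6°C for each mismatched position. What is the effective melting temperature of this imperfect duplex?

40°C

Primer base counts: A=7, T=7, G=3, C=3 → A+T=14, G+C=6
Perfect-match Tm = 2(14) + 4(6) = 28 + 24 = 52°C
Mismatches (positions where the bases are not complementary): 2 (at positions 4, 20)
Effective Tm = 52 − 2×6 = 52 − 12 = 40°C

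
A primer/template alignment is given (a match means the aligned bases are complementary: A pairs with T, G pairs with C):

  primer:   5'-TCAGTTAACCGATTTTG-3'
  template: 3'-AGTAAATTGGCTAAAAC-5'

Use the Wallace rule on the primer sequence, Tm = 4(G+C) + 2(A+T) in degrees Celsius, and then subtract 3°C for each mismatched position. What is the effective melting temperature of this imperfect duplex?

43°C

Primer base counts: A=4, T=7, G=3, C=3 → A+T=11, G+C=6
Perfect-match Tm = 2(11) + 4(6) = 22 + 24 = 46°C
Mismatches (positions where the bases are not complementary): 1 (at position 4)
Effective Tm = 46 − 1×3 = 46 − 3 = 43°C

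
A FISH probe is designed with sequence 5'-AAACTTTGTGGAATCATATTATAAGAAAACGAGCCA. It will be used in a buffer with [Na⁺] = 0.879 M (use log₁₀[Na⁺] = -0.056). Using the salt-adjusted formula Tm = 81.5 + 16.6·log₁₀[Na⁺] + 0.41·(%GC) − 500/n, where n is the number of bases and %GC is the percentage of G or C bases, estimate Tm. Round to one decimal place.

Length n = 36. Counting bases: T=9, A=16, C=5, G=6
G+C = 11, so %GC = 11/36 × 100 = 30.556%
Salt term: 16.6 × (-0.056) = -0.93
GC term: 0.41 × 30.556 = 12.528; length term: −500/36 = −13.889
Tm = 81.5 + (-0.93) + 12.528 − 13.889 = 79.209 → 79.2°C

79.2°C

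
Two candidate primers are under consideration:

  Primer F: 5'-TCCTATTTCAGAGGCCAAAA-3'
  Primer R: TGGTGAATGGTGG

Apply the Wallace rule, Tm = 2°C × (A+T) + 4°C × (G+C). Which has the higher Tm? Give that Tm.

Primer F: A+T=12, G+C=8 → Tm = 2(12)+4(8) = 56°C
Primer R: A+T=6, G+C=7 → Tm = 2(6)+4(7) = 40°C
56°C vs 40°C → primer F is higher.

Primer F, 56°C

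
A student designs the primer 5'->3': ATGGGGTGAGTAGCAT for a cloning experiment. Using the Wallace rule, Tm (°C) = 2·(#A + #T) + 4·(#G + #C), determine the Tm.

Scanning the sequence gives A=4, C=1, G=7, T=4.
A+T = 8, G+C = 8
Tm = 4·8 + 2·8 = 32 + 16 = 48°C

48°C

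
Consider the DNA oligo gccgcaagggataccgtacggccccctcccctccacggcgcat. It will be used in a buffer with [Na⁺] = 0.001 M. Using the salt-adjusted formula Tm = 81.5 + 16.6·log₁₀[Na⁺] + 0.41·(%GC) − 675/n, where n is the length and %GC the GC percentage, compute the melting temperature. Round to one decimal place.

45.6°C

Length n = 43. G=11, C=20, T=5, A=7
G+C = 31, so %GC = 31/43 × 100 = 72.093%
Salt term: 16.6 × (-3) = -49.8
GC term: 0.41 × 72.093 = 29.558; length term: −675/43 = −15.698
Tm = 81.5 + (-49.8) + 29.558 − 15.698 = 45.56 → 45.6°C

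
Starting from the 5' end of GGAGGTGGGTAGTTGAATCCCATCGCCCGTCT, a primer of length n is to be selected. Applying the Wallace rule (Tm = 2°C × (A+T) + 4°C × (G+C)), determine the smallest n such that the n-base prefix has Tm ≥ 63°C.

n = 21

First 20 bases: GGAGGTGGGTAGTTGAATCC → Tm = 62°C (< 63°C)
First 21 bases: GGAGGTGGGTAGTTGAATCCC → Tm = 66°C (≥ 63°C)
Since every base adds ≥2°C, Tm only increases with n, so the threshold is first crossed at n = 21.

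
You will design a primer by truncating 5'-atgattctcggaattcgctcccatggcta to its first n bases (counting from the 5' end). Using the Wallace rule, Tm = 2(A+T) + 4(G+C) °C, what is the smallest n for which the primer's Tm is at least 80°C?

n = 27

First 26 bases: ATGATTCTCGGAATTCGCTCCCATGG → Tm = 78°C (< 80°C)
First 27 bases: ATGATTCTCGGAATTCGCTCCCATGGC → Tm = 82°C (≥ 80°C)
Each additional base adds 2°C (A/T) or 4°C (G/C), so Tm is non-decreasing in n; n = 27 is the first length to reach 80°C.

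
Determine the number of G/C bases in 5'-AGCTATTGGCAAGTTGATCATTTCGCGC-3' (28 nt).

13

Counting bases: A=6, G=7, T=9, C=6
Total G or C: 7 + 6 = 13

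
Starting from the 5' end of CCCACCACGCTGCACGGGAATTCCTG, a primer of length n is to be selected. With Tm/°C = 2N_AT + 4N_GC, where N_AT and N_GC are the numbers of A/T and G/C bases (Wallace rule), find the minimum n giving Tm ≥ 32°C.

First 8 bases: CCCACCAC → Tm = 28°C (< 32°C)
First 9 bases: CCCACCACG → Tm = 32°C (≥ 32°C)
Each additional base adds 2°C (A/T) or 4°C (G/C), so Tm is non-decreasing in n; n = 9 is the first length to reach 32°C.

n = 9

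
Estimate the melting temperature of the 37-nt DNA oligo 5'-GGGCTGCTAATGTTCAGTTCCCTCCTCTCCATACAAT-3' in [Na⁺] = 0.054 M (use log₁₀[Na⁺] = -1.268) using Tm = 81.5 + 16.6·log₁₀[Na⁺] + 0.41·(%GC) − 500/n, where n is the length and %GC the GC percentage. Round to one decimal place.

Length n = 37. Counting bases: C=12, T=12, A=7, G=6
G+C = 18, so %GC = 18/37 × 100 = 48.649%
Salt term: 16.6 × (-1.268) = -21.049
GC term: 0.41 × 48.649 = 19.946; length term: −500/37 = −13.514
Tm = 81.5 + (-21.049) + 19.946 − 13.514 = 66.883 → 66.9°C

66.9°C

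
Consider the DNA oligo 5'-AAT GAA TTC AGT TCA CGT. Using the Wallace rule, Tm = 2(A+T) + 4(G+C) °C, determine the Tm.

Base counts: G=3, A=6, T=6, C=3
A+T = 12, G+C = 6
Tm = 4·6 + 2·12 = 24 + 24 = 48°C

48°C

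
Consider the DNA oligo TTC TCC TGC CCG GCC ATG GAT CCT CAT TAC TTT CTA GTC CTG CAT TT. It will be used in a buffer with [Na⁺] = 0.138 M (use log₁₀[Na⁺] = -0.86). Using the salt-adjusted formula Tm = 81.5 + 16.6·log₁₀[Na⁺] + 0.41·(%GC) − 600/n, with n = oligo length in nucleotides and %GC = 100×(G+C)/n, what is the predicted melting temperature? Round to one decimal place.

74.5°C

Length n = 47. Base counts: G=7, C=16, A=6, T=18
G+C = 23, so %GC = 23/47 × 100 = 48.936%
Salt term: 16.6 × (-0.86) = -14.276
GC term: 0.41 × 48.936 = 20.064; length term: −600/47 = −12.766
Tm = 81.5 + (-14.276) + 20.064 − 12.766 = 74.522 → 74.5°C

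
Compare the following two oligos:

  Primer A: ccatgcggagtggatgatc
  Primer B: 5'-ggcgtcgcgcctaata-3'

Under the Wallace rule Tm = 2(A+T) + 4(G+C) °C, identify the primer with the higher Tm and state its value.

Primer A: A+T=8, G+C=11 → Tm = 2(8)+4(11) = 60°C
Primer B: A+T=6, G+C=10 → Tm = 2(6)+4(10) = 52°C
60°C vs 52°C → primer A is higher.

Primer A, 60°C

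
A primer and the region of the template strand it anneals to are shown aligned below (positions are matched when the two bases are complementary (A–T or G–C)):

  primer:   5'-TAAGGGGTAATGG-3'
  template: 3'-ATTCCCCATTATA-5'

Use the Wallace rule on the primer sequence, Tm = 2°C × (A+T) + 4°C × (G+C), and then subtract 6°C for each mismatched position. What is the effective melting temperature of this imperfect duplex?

Primer base counts: A=4, T=3, G=6, C=0 → A+T=7, G+C=6
Perfect-match Tm = 2(7) + 4(6) = 14 + 24 = 38°C
Mismatches (positions where the bases are not complementary): 2 (at positions 12, 13)
Effective Tm = 38 − 2×6 = 38 − 12 = 26°C

26°C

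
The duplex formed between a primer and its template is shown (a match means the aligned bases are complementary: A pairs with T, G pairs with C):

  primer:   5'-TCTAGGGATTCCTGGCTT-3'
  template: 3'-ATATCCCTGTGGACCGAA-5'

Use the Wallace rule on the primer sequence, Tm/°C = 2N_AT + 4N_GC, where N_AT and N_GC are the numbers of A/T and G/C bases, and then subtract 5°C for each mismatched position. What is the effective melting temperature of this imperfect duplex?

39°C

Primer base counts: A=2, T=7, G=5, C=4 → A+T=9, G+C=9
Perfect-match Tm = 2(9) + 4(9) = 18 + 36 = 54°C
Mismatches (positions where the bases are not complementary): 3 (at positions 2, 9, 10)
Effective Tm = 54 − 3×5 = 54 − 15 = 39°C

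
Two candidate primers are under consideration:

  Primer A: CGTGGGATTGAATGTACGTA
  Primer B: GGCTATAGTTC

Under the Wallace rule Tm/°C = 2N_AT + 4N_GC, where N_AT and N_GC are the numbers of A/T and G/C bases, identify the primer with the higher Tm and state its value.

Primer A: A+T=11, G+C=9 → Tm = 2(11)+4(9) = 58°C
Primer B: A+T=6, G+C=5 → Tm = 2(6)+4(5) = 32°C
58°C vs 32°C → primer A is higher.

Primer A, 58°C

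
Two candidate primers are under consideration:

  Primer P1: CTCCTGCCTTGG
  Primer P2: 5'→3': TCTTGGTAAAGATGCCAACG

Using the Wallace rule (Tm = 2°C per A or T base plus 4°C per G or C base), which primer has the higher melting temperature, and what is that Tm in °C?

Primer P2, 58°C

Primer P1: A+T=4, G+C=8 → Tm = 2(4)+4(8) = 40°C
Primer P2: A+T=11, G+C=9 → Tm = 2(11)+4(9) = 58°C
40°C vs 58°C → primer P2 is higher.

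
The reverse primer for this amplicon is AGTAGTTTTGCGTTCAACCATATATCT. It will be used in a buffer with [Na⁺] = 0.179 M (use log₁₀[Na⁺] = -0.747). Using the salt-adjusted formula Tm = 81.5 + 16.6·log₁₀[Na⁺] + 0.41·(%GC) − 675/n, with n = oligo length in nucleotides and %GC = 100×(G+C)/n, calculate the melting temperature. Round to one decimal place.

Length n = 27. Counting bases: A=7, T=11, G=4, C=5
G+C = 9, so %GC = 9/27 × 100 = 33.333%
Salt term: 16.6 × (-0.747) = -12.4
GC term: 0.41 × 33.333 = 13.667; length term: −675/27 = −25
Tm = 81.5 + (-12.4) + 13.667 − 25 = 57.767 → 57.8°C

57.8°C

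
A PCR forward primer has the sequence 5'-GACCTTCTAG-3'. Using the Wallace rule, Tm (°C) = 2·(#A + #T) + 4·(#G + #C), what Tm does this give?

Counting bases: T=3, A=2, C=3, G=2
AT pairs contribute 5, GC pairs contribute 5.
Tm = 4·5 + 2·5 = 20 + 10 = 30°C

30°C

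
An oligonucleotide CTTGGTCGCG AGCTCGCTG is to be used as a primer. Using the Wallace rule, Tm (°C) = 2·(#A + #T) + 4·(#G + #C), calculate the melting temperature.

64°C

T=5, A=1, C=6, G=7
So N_AT = 6 and N_GC = 13.
Tm = 2×6 + 4×13 = 64°C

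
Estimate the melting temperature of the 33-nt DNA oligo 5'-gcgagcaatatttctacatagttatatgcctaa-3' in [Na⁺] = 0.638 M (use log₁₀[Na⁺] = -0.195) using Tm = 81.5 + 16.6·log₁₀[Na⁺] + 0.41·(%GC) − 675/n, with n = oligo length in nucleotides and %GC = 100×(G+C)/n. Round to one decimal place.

71.5°C

Length n = 33. Counting bases: T=11, G=5, C=6, A=11
G+C = 11, so %GC = 11/33 × 100 = 33.333%
Salt term: 16.6 × (-0.195) = -3.237
GC term: 0.41 × 33.333 = 13.667; length term: −675/33 = −20.455
Tm = 81.5 + (-3.237) + 13.667 − 20.455 = 71.475 → 71.5°C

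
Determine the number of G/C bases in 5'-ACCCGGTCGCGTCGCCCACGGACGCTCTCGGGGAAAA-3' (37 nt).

Counting bases: A=7, T=4, G=12, C=14
G+C = 12 + 14 = 26

26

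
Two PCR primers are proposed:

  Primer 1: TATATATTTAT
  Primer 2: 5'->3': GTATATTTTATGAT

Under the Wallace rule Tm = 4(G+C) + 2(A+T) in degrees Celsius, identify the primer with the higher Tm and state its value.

Primer 1: A+T=11, G+C=0 → Tm = 2(11)+4(0) = 22°C
Primer 2: A+T=12, G+C=2 → Tm = 2(12)+4(2) = 32°C
22°C vs 32°C → primer 2 is higher.

Primer 2, 32°C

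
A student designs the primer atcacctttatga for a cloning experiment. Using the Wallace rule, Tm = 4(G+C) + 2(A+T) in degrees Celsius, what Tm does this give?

34°C

Base counts: G=1, A=4, T=5, C=3
So N_AT = 9 and N_GC = 4.
Tm = 2(9) + 4(4) = 18 + 16 = 34°C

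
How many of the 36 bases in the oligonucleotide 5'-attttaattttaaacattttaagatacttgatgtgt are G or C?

Counting bases: G=4, C=2, A=12, T=18
G+C = 4 + 2 = 6

6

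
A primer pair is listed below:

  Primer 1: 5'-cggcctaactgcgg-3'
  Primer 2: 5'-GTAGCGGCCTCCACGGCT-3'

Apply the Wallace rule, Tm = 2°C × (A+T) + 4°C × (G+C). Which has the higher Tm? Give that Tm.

Primer 2, 62°C

Primer 1: A+T=4, G+C=10 → Tm = 2(4)+4(10) = 48°C
Primer 2: A+T=5, G+C=13 → Tm = 2(5)+4(13) = 62°C
48°C vs 62°C → primer 2 is higher.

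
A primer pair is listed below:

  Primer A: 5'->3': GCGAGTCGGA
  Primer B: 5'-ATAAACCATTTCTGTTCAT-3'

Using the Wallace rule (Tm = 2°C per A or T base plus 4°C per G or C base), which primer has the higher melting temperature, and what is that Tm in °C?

Primer A: A+T=3, G+C=7 → Tm = 2(3)+4(7) = 34°C
Primer B: A+T=14, G+C=5 → Tm = 2(14)+4(5) = 48°C
34°C vs 48°C → primer B is higher.

Primer B, 48°C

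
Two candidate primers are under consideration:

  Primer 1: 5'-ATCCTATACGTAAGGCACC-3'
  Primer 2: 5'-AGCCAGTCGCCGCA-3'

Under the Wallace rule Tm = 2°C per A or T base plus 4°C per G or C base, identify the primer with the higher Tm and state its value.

Primer 1, 56°C

Primer 1: A+T=10, G+C=9 → Tm = 2(10)+4(9) = 56°C
Primer 2: A+T=4, G+C=10 → Tm = 2(4)+4(10) = 48°C
56°C vs 48°C → primer 1 is higher.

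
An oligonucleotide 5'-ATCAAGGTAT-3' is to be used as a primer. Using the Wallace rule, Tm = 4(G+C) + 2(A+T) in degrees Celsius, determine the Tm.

Base counts: A=4, G=2, C=1, T=3
So N_AT = 7 and N_GC = 3.
Tm = 2(7) + 4(3) = 14 + 12 = 26°C

26°C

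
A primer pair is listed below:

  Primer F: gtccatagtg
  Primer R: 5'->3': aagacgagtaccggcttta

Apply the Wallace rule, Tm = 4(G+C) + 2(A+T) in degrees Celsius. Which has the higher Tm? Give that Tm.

Primer R, 56°C

Primer F: A+T=5, G+C=5 → Tm = 2(5)+4(5) = 30°C
Primer R: A+T=10, G+C=9 → Tm = 2(10)+4(9) = 56°C
30°C vs 56°C → primer R is higher.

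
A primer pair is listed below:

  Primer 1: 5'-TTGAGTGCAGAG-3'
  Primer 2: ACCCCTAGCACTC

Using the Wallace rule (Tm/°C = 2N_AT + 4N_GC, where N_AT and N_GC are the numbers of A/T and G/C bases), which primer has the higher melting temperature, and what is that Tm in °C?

Primer 2, 42°C

Primer 1: A+T=6, G+C=6 → Tm = 2(6)+4(6) = 36°C
Primer 2: A+T=5, G+C=8 → Tm = 2(5)+4(8) = 42°C
36°C vs 42°C → primer 2 is higher.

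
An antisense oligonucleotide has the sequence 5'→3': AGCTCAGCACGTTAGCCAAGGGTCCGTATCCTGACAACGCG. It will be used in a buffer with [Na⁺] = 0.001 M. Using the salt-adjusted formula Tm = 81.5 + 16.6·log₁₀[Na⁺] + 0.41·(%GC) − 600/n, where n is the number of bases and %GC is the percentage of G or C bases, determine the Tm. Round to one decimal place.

41.1°C

Length n = 41. C=13, A=10, G=11, T=7
G+C = 24, so %GC = 24/41 × 100 = 58.537%
Salt term: 16.6 × (-3) = -49.8
GC term: 0.41 × 58.537 = 24; length term: −600/41 = −14.634
Tm = 81.5 + (-49.8) + 24 − 14.634 = 41.066 → 41.1°C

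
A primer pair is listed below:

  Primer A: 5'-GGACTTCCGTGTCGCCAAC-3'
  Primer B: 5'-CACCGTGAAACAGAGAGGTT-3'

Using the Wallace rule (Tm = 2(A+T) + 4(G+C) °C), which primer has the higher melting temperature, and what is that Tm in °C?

Primer A, 62°C

Primer A: A+T=7, G+C=12 → Tm = 2(7)+4(12) = 62°C
Primer B: A+T=10, G+C=10 → Tm = 2(10)+4(10) = 60°C
62°C vs 60°C → primer A is higher.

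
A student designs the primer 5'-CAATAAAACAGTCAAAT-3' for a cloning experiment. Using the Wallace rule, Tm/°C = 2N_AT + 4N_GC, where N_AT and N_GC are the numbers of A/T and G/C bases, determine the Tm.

Scanning the sequence gives A=10, C=3, T=3, G=1.
AT pairs contribute 13, GC pairs contribute 4.
Tm = 2(13) + 4(4) = 26 + 16 = 42°C

42°C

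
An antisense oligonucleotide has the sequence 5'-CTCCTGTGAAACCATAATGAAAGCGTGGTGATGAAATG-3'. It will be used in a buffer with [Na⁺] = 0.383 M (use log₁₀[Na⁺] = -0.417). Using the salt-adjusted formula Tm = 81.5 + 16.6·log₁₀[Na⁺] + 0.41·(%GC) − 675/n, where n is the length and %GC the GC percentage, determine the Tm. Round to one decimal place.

Length n = 38. Base counts: C=6, G=10, T=9, A=13
G+C = 16, so %GC = 16/38 × 100 = 42.105%
Salt term: 16.6 × (-0.417) = -6.922
GC term: 0.41 × 42.105 = 17.263; length term: −675/38 = −17.763
Tm = 81.5 + (-6.922) + 17.263 − 17.763 = 74.078 → 74.1°C

74.1°C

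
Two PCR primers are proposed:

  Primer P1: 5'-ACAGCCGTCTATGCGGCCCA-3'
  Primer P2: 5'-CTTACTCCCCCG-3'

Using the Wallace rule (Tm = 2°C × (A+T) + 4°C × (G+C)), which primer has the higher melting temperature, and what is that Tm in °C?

Primer P1: A+T=7, G+C=13 → Tm = 2(7)+4(13) = 66°C
Primer P2: A+T=4, G+C=8 → Tm = 2(4)+4(8) = 40°C
66°C vs 40°C → primer P1 is higher.

Primer P1, 66°C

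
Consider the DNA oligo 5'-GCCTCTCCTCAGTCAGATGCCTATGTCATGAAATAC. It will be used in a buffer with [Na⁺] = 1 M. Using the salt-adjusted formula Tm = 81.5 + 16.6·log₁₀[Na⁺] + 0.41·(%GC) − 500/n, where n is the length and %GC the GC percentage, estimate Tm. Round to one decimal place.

87.0°C

Length n = 36. Base counts: C=11, A=9, T=10, G=6
G+C = 17, so %GC = 17/36 × 100 = 47.222%
Salt term: 16.6 × (0) = 0
GC term: 0.41 × 47.222 = 19.361; length term: −500/36 = −13.889
Tm = 81.5 + (0) + 19.361 − 13.889 = 86.972 → 87.0°C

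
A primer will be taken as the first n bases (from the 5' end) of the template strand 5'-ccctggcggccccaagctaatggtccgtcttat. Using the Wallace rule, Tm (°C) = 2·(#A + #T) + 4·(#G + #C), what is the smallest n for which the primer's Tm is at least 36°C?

First 9 bases: CCCTGGCGG → Tm = 34°C (< 36°C)
First 10 bases: CCCTGGCGGC → Tm = 38°C (≥ 36°C)
Since every base adds ≥2°C, Tm only increases with n, so the threshold is first crossed at n = 10.

n = 10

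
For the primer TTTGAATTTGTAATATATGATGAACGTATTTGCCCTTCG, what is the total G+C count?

Counting bases: C=5, T=17, A=10, G=7
Total G or C: 7 + 5 = 12

12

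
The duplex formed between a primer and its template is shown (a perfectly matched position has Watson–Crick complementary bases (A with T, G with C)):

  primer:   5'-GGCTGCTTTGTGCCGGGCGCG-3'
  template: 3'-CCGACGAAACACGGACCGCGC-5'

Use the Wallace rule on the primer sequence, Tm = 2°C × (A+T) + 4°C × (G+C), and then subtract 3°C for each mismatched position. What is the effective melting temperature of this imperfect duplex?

71°C

Primer base counts: A=0, T=5, G=10, C=6 → A+T=5, G+C=16
Perfect-match Tm = 2(5) + 4(16) = 10 + 64 = 74°C
Mismatches (positions where the bases are not complementary): 1 (at position 15)
Effective Tm = 74 − 1×3 = 74 − 3 = 71°C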